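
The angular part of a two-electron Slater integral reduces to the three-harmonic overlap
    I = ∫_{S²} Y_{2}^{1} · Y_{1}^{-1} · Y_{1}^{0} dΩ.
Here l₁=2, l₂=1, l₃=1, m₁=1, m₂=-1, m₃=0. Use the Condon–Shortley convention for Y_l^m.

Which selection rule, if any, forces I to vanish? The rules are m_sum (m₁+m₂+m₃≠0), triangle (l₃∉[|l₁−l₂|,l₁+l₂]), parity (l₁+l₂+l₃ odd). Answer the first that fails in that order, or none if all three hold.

none

Σmᵢ = 0  ✓
l₃∈[|l₁−l₂|,l₁+l₂]=[1,3], have l₃=1  ✓
Σlᵢ = 4 ⇒ even  ✓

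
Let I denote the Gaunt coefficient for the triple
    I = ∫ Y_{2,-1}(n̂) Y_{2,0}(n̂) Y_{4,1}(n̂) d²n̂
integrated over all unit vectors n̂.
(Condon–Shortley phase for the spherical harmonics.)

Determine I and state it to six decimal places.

Checks pass: Σm=0; 8 even; l₃=4∈[0,4].
(2·2+1)(2·2+1)(2·4+1) = 225
Δ: 0! 4! 4! / 9! → 1/630
sum: t=0:+1/16 = 1/16
3j²(2 2 4; 0 0 0) = Δ·Π!·Σ² = 2/35  (sign +1)
sum: t=0:+1/24 = 1/24
3j²(2 2 4; -1 0 1) = Δ·Π!·Σ² = 1/21  (sign -1)
combine: 4πI² = 225·2/35·1/21 = 30/49
take √, sign -1: I = -0.22072812

-0.220728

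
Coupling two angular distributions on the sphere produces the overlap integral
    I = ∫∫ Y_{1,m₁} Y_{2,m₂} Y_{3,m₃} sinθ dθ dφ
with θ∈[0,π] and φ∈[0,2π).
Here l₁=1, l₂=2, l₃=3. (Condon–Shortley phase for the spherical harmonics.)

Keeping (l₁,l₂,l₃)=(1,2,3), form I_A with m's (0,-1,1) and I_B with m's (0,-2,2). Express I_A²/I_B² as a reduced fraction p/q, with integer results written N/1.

8/5

Shared (l₁,l₂,l₃)=(1,2,3): N and (l;000)² cancel in I_A²/I_B².
A: Δ = 0!·2!·4!/7! = 1/105; Racah Σ t=0..0: t=0:+1/6 = 1/6; ⇒ 3j(1 2 3; 0 -1 1)² = 8/105, sgn +1
B: Δ = 0!·2!·4!/7! = 1/105; Racah Σ t=0..0: t=0:+1/24 = 1/24; ⇒ 3j(1 2 3; 0 -2 2)² = 1/21, sgn -1
I_A²/I_B² = (8/105)/(1/21) = 8/5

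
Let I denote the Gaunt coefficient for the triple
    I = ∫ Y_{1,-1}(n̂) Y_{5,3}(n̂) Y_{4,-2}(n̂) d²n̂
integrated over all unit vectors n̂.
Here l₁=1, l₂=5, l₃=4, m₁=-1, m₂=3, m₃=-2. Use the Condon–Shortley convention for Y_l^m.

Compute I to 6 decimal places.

-0.259847

m-sum 0 ✓  L=10 even ✓  4≤4≤6 ✓
Π(2lᵢ+1) = 3×11×9 = 297
triangle coeff Δ(1,5,4) = 1/495
Σ_t [1,1]: t=1:−1/576 = -1/576
(3j)²=5/99 [(1 5 4; 0 0 0)], sign=-1
Σ_t [2,2]: t=2:+1/2880 = 1/2880
(3j)²=28/495 [(1 5 4; -1 3 -2)], sign=+1
⇒ 4πI² = 28/33
I = (-1)√(28/33/(4π)) = -0.25984664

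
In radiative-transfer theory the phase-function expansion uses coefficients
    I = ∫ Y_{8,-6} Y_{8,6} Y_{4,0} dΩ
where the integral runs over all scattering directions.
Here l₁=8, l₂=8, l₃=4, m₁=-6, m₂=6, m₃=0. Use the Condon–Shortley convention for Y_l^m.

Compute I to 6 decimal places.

-0.133624

Rules hold: Σm=0, L=20 even, 0≤4≤16.
N = 17·17·9 = 2601
Δ = 12!·4!·4!/21! = 1/185175900
Racah Σ t=4..8: t=4:+1/557383680 t=5:−1/21772800 t=6:+1/8294400 t=7:−1/21772800 t=8:+1/557383680 = 1/30965760
⇒ 3j(8 8 4; 0 0 0)² = 36/4199, sgn +1
Racah Σ t=10..12: t=10:+1/4180377600 t=11:−1/1437004800 t=12:+1/7664025600 = -1/3065610240
⇒ 3j(8 8 4; -6 6 0)² = 13/1292, sgn -1
4πI² = N·(3j₀)²·(3jₘ)² = 81/361
I = -1·√(0.224377/4π) = -0.13362385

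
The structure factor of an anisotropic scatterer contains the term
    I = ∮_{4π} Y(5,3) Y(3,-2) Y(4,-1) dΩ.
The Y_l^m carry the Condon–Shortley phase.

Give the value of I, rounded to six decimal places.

Checks pass: Σm=0; 12 even; l₃=4∈[2,8].
(2·5+1)(2·3+1)(2·4+1) = 693
Δ: 4! 6! 2! / 13! → 1/180180
sum: t=1:−1/576 t=2:+1/144 t=3:−1/576 = 1/288
3j²(5 3 4; 0 0 0) = Δ·Π!·Σ² = 20/1001  (sign +1)
sum: t=0:+1/1152 t=1:−1/1440 = 1/5760
3j²(5 3 4; 3 -2 -1) = Δ·Π!·Σ² = 1/858  (sign -1)
combine: 4πI² = 693·20/1001·1/858 = 30/1859
take √, sign -1: I = -0.03583571

-0.035836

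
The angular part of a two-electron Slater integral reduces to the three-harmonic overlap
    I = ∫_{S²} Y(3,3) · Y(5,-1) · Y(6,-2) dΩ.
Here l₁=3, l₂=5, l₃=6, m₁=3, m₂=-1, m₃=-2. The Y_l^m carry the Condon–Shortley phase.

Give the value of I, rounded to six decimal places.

m-sum 0 ✓  L=14 even ✓  2≤6≤8 ✓
Π(2lᵢ+1) = 7×11×13 = 1001
triangle coeff Δ(3,5,6) = 1/675675
Σ_t [0,2]: t=0:+1/8640 t=1:−1/2304 t=2:+1/8640 = -7/34560
(3j)²=7/429 [(3 5 6; 0 0 0)], sign=-1
Σ_t [0,0]: t=0:+1/27648 = 1/27648
(3j)²=10/429 [(3 5 6; 3 -1 -2)], sign=+1
⇒ 4πI² = 490/1287
I = (-1)√(490/1287/(4π)) = -0.17406195

-0.174062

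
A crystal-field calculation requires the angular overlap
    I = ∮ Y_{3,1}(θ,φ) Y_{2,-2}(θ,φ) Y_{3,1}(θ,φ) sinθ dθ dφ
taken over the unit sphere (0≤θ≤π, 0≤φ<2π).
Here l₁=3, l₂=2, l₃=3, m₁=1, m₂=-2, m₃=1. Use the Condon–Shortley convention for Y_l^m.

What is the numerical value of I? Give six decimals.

0.206013

Checks pass: Σm=0; 8 even; l₃=3∈[1,5].
(2·3+1)(2·2+1)(2·3+1) = 245
Δ: 2! 4! 2! / 9! → 1/3780
sum: t=0:+1/24 t=1:−1/4 t=2:+1/24 = -1/6
3j²(3 2 3; 0 0 0) = Δ·Π!·Σ² = 4/105  (sign +1)
sum: t=0:+1/16 = 1/16
3j²(3 2 3; 1 -2 1) = Δ·Π!·Σ² = 2/35  (sign +1)
combine: 4πI² = 245·4/105·2/35 = 8/15
take √, sign +1: I = 0.20601291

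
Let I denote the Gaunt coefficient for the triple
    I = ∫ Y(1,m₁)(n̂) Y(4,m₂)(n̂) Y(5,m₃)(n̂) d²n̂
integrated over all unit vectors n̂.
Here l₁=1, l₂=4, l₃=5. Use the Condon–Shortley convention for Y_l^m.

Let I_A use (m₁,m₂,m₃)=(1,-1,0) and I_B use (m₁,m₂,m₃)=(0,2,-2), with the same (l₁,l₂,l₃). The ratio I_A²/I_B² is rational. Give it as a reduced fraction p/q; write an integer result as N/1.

10/21

l's match ⇒ only the (l;m) 3-j factors differ between A and B.
A: triangle coeff Δ(1,4,5) = 1/495; Σ_t [0,0]: t=0:+1/1440 = 1/1440; (3j)²=2/99 [(1 4 5; 1 -1 0)], sign=-1
B: triangle coeff Δ(1,4,5) = 1/495; Σ_t [0,0]: t=0:+1/1440 = 1/1440; (3j)²=7/165 [(1 4 5; 0 2 -2)], sign=-1
I_A²/I_B² = (2/99)/(7/165) = 10/21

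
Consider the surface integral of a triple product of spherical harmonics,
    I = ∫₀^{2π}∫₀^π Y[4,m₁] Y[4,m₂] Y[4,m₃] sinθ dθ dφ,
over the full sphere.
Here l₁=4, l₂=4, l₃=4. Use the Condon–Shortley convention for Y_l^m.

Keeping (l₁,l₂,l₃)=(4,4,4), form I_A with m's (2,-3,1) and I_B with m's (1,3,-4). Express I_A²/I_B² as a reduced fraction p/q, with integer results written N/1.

1/7

l's match ⇒ only the (l;m) 3-j factors differ between A and B.
A: triangle coeff Δ(4,4,4) = 1/450450; Σ_t [0,1]: t=0:+1/576 t=1:−1/864 = 1/1728; (3j)²=5/1287 [(4 4 4; 2 -3 1)], sign=-1
B: triangle coeff Δ(4,4,4) = 1/450450; Σ_t [3,3]: t=3:−1/3456 = -1/3456; (3j)²=35/1287 [(4 4 4; 1 3 -4)], sign=-1
I_A²/I_B² = (5/1287)/(35/1287) = 1/7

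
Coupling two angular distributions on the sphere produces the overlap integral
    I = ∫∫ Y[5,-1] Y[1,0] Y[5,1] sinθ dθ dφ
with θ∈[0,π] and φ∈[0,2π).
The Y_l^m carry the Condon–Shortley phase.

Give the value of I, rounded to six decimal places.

0.000000

L=11 odd ⇒ parity kills the (l;000) factor ⇒ I = 0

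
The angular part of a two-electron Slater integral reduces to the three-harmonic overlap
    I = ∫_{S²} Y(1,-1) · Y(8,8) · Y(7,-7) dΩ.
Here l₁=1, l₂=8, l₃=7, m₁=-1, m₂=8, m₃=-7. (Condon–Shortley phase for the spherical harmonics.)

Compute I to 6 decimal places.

Rules hold: Σm=0, L=16 even, 7≤7≤9.
N = 3·17·15 = 765
Δ = 2!·0!·14!/17! = 1/2040
Racah Σ t=1..1: t=1:−1/25401600 = -1/25401600
⇒ 3j(1 8 7; 0 0 0)² = 8/255, sgn +1
Racah Σ t=2..2: t=2:+1/174356582400 = 1/174356582400
⇒ 3j(1 8 7; -1 8 -7)² = 1/17, sgn +1
4πI² = N·(3j₀)²·(3jₘ)² = 24/17
I = +1·√(1.41176/4π) = 0.33517856

0.335179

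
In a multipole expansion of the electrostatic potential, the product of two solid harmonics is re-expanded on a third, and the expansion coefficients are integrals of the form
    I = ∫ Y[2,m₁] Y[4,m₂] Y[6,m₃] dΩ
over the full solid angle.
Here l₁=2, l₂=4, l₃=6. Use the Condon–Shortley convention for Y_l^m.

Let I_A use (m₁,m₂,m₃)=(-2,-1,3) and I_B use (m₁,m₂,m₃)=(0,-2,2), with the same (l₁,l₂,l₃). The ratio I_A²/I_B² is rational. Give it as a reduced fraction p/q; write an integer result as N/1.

3/4

Shared (l₁,l₂,l₃)=(2,4,6): N and (l;000)² cancel in I_A²/I_B².
A: Δ = 0!·4!·8!/13! = 1/6435; Racah Σ t=0..0: t=0:+1/17280 = 1/17280; ⇒ 3j(2 4 6; -2 -1 3)² = 14/715, sgn -1
B: Δ = 0!·4!·8!/13! = 1/6435; Racah Σ t=0..0: t=0:+1/5760 = 1/5760; ⇒ 3j(2 4 6; 0 -2 2)² = 56/2145, sgn +1
I_A²/I_B² = (14/715)/(56/2145) = 3/4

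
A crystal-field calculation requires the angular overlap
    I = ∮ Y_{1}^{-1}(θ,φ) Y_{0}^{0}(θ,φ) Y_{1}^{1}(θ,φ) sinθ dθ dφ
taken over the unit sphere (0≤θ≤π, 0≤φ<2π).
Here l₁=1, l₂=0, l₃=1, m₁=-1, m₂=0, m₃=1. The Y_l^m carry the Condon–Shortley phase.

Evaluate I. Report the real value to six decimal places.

m-sum 0 ✓  L=2 even ✓  1≤1≤1 ✓
Π(2lᵢ+1) = 3×1×3 = 9
triangle coeff Δ(1,0,1) = 1/3
Σ_t [0,0]: t=0:+1/1 = 1/1
(3j)²=1/3 [(1 0 1; 0 0 0)], sign=-1
Σ_t [0,0]: t=0:+1/2 = 1/2
(3j)²=1/3 [(1 0 1; -1 0 1)], sign=+1
⇒ 4πI² = 1/1
I = (-1)√(1/1/(4π)) = -0.28209479

-0.282095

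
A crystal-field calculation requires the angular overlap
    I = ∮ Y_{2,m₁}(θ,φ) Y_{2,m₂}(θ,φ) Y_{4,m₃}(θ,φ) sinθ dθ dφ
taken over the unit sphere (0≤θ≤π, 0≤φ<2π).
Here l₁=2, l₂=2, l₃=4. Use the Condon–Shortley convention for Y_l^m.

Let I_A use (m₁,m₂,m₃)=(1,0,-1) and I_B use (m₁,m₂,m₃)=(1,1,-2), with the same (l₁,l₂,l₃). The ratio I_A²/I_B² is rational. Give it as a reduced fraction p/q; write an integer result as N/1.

Shared (l₁,l₂,l₃)=(2,2,4): N and (l;000)² cancel in I_A²/I_B².
A: Δ = 0!·4!·4!/9! = 1/630; Racah Σ t=0..0: t=0:+1/24 = 1/24; ⇒ 3j(2 2 4; 1 0 -1)² = 1/21, sgn -1
B: Δ = 0!·4!·4!/9! = 1/630; Racah Σ t=0..0: t=0:+1/36 = 1/36; ⇒ 3j(2 2 4; 1 1 -2)² = 4/63, sgn +1
I_A²/I_B² = (1/21)/(4/63) = 3/4

3/4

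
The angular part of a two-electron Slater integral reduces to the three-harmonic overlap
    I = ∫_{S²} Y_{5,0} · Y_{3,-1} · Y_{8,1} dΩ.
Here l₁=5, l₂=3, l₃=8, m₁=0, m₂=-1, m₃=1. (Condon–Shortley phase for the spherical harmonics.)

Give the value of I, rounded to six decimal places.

m-sum 0 ✓  L=16 even ✓  2≤8≤8 ✓
Π(2lᵢ+1) = 11×7×17 = 1309
triangle coeff Δ(5,3,8) = 1/136136
Σ_t [0,0]: t=0:+1/518400 = 1/518400
(3j)²=56/2431 [(5 3 8; 0 0 0)], sign=+1
Σ_t [0,0]: t=0:+1/691200 = 1/691200
(3j)²=189/9724 [(5 3 8; 0 -1 1)], sign=-1
⇒ 4πI² = 18522/31603
I = (-1)√(18522/31603/(4π)) = -0.21596076

-0.215961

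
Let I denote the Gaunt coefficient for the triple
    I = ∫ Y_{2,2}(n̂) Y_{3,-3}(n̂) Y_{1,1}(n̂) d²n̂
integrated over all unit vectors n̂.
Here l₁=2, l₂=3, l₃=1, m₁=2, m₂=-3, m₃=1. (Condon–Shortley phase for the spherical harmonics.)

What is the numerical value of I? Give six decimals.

-0.319865

Rules hold: Σm=0, L=6 even, 1≤1≤5.
N = 5·7·3 = 105
Δ = 4!·0!·2!/7! = 1/105
Racah Σ t=2..2: t=2:+1/4 = 1/4
⇒ 3j(2 3 1; 0 0 0)² = 3/35, sgn -1
Racah Σ t=0..0: t=0:+1/48 = 1/48
⇒ 3j(2 3 1; 2 -3 1)² = 1/7, sgn +1
4πI² = N·(3j₀)²·(3jₘ)² = 9/7
I = -1·√(1.28571/4π) = -0.31986543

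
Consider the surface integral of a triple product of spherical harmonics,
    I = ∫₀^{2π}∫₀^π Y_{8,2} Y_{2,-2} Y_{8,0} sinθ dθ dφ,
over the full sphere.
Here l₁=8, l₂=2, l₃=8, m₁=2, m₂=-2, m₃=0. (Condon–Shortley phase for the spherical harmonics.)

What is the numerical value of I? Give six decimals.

m-sum 0 ✓  L=18 even ✓  6≤8≤10 ✓
Π(2lᵢ+1) = 17×5×17 = 1445
triangle coeff Δ(8,2,8) = 1/348840
Σ_t [0,2]: t=0:+1/116121600 t=1:−1/25401600 t=2:+1/116121600 = -1/45158400
(3j)²=24/1615 [(8 2 8; 0 0 0)], sign=-1
Σ_t [0,0]: t=0:+1/116121600 = 1/116121600
(3j)²=7/323 [(8 2 8; 2 -2 0)], sign=+1
⇒ 4πI² = 168/361
I = (-1)√(168/361/(4π)) = -0.19244034

-0.192440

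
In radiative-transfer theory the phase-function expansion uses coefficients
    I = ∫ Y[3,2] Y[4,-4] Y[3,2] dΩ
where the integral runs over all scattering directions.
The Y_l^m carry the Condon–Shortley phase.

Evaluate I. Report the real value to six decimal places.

0.214561

Rules hold: Σm=0, L=10 even, 1≤3≤7.
N = 7·9·7 = 441
Δ = 4!·2!·4!/11! = 1/34650
Racah Σ t=1..3: t=1:−1/72 t=2:+1/16 t=3:−1/72 = 5/144
⇒ 3j(3 4 3; 0 0 0)² = 2/77, sgn -1
Racah Σ t=0..0: t=0:+1/576 = 1/576
⇒ 3j(3 4 3; 2 -4 2)² = 5/99, sgn -1
4πI² = N·(3j₀)²·(3jₘ)² = 70/121
I = +1·√(0.578512/4π) = 0.21456131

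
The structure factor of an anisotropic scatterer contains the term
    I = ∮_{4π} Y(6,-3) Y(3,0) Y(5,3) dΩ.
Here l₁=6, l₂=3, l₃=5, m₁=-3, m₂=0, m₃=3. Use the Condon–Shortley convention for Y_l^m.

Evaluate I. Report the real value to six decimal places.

Checks pass: Σm=0; 14 even; l₃=5∈[3,9].
(2·6+1)(2·3+1)(2·5+1) = 1001
Δ: 4! 8! 2! / 15! → 1/675675
sum: t=1:−1/8640 t=2:+1/2304 t=3:−1/8640 = 7/34560
3j²(6 3 5; 0 0 0) = Δ·Π!·Σ² = 7/429  (sign -1)
sum: t=1:−1/483840 t=2:+1/20160 t=3:−1/17280 = -1/96768
3j²(6 3 5; -3 0 3) = Δ·Π!·Σ² = 1/1001  (sign -1)
combine: 4πI² = 1001·7/429·1/1001 = 7/429
take √, sign +1: I = 0.03603425

0.036034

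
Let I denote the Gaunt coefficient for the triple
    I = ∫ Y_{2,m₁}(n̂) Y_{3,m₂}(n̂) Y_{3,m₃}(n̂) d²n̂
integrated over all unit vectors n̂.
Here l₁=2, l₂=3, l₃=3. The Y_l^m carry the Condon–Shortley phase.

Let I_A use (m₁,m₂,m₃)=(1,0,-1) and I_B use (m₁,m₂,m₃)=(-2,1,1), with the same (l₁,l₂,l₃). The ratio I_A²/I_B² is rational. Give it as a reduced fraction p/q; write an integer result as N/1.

1/12

Shared (l₁,l₂,l₃)=(2,3,3): N and (l;000)² cancel in I_A²/I_B².
A: Δ = 2!·2!·4!/9! = 1/3780; Racah Σ t=0..1: t=0:+1/12 t=1:−1/8 = -1/24; ⇒ 3j(2 3 3; 1 0 -1)² = 1/210, sgn -1
B: Δ = 2!·2!·4!/9! = 1/3780; Racah Σ t=2..2: t=2:+1/16 = 1/16; ⇒ 3j(2 3 3; -2 1 1)² = 2/35, sgn +1
I_A²/I_B² = (1/210)/(2/35) = 1/12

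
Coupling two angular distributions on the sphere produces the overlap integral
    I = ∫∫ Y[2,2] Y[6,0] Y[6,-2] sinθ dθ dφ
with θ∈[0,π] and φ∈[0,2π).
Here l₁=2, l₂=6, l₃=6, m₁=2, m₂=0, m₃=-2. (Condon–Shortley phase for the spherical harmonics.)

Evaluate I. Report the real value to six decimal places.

Rules hold: Σm=0, L=14 even, 4≤6≤8.
N = 5·13·13 = 845
Δ = 2!·2!·10!/15! = 1/90090
Racah Σ t=0..2: t=0:+1/69120 t=1:−1/14400 t=2:+1/69120 = -7/172800
⇒ 3j(2 6 6; 0 0 0)² = 14/715, sgn -1
Racah Σ t=0..0: t=0:+1/69120 = 1/69120
⇒ 3j(2 6 6; 2 0 -2)² = 4/143, sgn +1
4πI² = N·(3j₀)²·(3jₘ)² = 56/121
I = -1·√(0.46281/4π) = -0.19190947

-0.191909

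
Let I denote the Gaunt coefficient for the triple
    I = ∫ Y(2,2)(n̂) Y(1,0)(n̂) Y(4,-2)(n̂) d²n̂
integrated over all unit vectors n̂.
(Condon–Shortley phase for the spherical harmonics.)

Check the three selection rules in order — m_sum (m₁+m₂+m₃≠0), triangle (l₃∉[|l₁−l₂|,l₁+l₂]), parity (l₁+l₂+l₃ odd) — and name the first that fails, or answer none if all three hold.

triangle

Σmᵢ = 0  ✓
l₃∈[|l₁−l₂|,l₁+l₂]=[1,3], have l₃=4  ✗
Σlᵢ = 7 ⇒ odd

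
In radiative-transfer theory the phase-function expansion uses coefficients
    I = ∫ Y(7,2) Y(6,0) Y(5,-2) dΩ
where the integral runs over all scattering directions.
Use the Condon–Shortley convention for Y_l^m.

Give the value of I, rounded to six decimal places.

-0.056352

Checks pass: Σm=0; 18 even; l₃=5∈[1,13].
(2·7+1)(2·6+1)(2·5+1) = 2145
Δ: 8! 6! 4! / 19! → 1/174594420
sum: t=2:+1/4147200 t=3:−1/207360 t=4:+1/82944 t=5:−1/207360 t=6:+1/4147200 = 1/345600
3j²(7 6 5; 0 0 0) = Δ·Π!·Σ² = 420/46189  (sign -1)
sum: t=2:+1/1244160 t=3:−1/207360 t=4:+1/276480 t=5:−1/3110400 = -1/1382400
3j²(7 6 5; 2 0 -2) = Δ·Π!·Σ² = 189/92378  (sign +1)
combine: 4πI² = 2145·420/46189·189/92378 = 595350/14919047
take √, sign -1: I = -0.05635218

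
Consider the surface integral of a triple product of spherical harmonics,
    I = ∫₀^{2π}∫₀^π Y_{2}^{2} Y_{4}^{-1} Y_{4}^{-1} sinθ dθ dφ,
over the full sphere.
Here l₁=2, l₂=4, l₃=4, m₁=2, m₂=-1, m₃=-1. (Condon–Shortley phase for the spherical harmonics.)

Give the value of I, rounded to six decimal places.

Checks pass: Σm=0; 10 even; l₃=4∈[2,6].
(2·2+1)(2·4+1)(2·4+1) = 405
Δ: 2! 2! 6! / 11! → 1/13860
sum: t=0:+1/192 t=1:−1/36 t=2:+1/192 = -5/288
3j²(2 4 4; 0 0 0) = Δ·Π!·Σ² = 20/693  (sign -1)
sum: t=0:+1/144 = 1/144
3j²(2 4 4; 2 -1 -1) = Δ·Π!·Σ² = 10/231  (sign -1)
combine: 4πI² = 405·20/693·10/231 = 3000/5929
take √, sign +1: I = 0.20066192

0.200662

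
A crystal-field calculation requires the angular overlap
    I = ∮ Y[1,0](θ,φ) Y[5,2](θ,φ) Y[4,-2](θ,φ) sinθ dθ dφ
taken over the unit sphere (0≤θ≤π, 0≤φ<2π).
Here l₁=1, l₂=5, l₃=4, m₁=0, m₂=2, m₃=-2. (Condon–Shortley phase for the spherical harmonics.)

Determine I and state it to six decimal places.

0.225034

Checks pass: Σm=0; 10 even; l₃=4∈[4,6].
(2·1+1)(2·5+1)(2·4+1) = 297
Δ: 2! 0! 8! / 11! → 1/495
sum: t=1:−1/576 = -1/576
3j²(1 5 4; 0 0 0) = Δ·Π!·Σ² = 5/99  (sign -1)
sum: t=1:−1/1440 = -1/1440
3j²(1 5 4; 0 2 -2) = Δ·Π!·Σ² = 7/165  (sign -1)
combine: 4πI² = 297·5/99·7/165 = 7/11
take √, sign +1: I = 0.22503380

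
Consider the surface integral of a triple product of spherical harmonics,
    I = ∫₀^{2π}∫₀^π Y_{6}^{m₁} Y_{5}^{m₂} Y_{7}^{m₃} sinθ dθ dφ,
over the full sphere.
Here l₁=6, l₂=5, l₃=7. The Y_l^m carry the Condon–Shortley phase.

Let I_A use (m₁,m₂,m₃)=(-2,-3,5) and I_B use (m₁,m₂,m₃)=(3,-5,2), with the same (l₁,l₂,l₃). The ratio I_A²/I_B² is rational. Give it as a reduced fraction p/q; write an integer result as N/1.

l's match ⇒ only the (l;m) 3-j factors differ between A and B.
A: triangle coeff Δ(6,5,7) = 1/174594420; Σ_t [0,2]: t=0:+1/46448640 t=1:−1/3628800 t=2:+1/4147200 = -1/77414400; (3j)²=3/41990 [(6 5 7; -2 -3 5)], sign=-1
B: triangle coeff Δ(6,5,7) = 1/174594420; Σ_t [0,0]: t=0:+1/12441600 = 1/12441600; (3j)²=588/46189 [(6 5 7; 3 -5 2)], sign=-1
I_A²/I_B² = (3/41990)/(588/46189) = 11/1960

11/1960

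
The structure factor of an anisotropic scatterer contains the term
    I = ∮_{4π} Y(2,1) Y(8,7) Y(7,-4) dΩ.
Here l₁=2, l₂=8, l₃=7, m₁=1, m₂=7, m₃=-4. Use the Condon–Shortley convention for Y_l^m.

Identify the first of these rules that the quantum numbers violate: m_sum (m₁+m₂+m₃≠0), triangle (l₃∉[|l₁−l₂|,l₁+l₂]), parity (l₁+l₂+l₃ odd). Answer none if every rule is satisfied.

Σmᵢ = 4  ✗
l₃∈[|l₁−l₂|,l₁+l₂]=[6,10], have l₃=7
Σlᵢ = 17 ⇒ odd

m_sum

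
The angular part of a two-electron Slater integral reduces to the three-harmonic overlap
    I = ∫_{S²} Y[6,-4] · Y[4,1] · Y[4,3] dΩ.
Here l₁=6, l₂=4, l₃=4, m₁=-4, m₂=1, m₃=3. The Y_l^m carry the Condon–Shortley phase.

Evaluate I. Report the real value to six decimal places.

-0.030176

Rules hold: Σm=0, L=14 even, 2≤4≤10.
N = 13·9·9 = 1053
Δ = 6!·6!·2!/15! = 1/1261260
Racah Σ t=2..4: t=2:+1/4608 t=3:−1/1296 t=4:+1/4608 = -7/20736
⇒ 3j(6 4 4; 0 0 0)² = 20/1287, sgn -1
Racah Σ t=4..5: t=4:+1/34560 t=5:−1/28800 = -1/172800
⇒ 3j(6 4 4; -4 1 3)² = 1/1430, sgn +1
4πI² = N·(3j₀)²·(3jₘ)² = 18/1573
I = -1·√(0.0114431/4π) = -0.03017637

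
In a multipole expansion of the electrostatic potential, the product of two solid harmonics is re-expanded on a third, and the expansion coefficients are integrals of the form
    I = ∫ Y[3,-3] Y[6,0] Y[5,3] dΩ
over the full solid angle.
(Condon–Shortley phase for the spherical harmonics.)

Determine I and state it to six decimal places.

-0.110086

Checks pass: Σm=0; 14 even; l₃=5∈[3,9].
(2·3+1)(2·6+1)(2·5+1) = 1001
Δ: 4! 2! 8! / 15! → 1/675675
sum: t=1:−1/8640 t=2:+1/2304 t=3:−1/8640 = 7/34560
3j²(3 6 5; 0 0 0) = Δ·Π!·Σ² = 7/429  (sign -1)
sum: t=4:+1/69120 = 1/69120
3j²(3 6 5; -3 0 3) = Δ·Π!·Σ² = 4/429  (sign +1)
combine: 4πI² = 1001·7/429·4/429 = 196/1287
take √, sign -1: I = -0.11008644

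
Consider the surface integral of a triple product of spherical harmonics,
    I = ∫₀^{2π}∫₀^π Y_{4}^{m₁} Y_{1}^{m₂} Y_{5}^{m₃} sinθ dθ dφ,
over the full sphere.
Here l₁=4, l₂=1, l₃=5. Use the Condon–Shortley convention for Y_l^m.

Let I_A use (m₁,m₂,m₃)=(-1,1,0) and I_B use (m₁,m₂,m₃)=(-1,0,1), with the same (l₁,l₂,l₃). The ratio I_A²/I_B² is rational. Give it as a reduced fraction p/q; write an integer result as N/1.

l's match ⇒ only the (l;m) 3-j factors differ between A and B.
A: triangle coeff Δ(4,1,5) = 1/495; Σ_t [0,0]: t=0:+1/1440 = 1/1440; (3j)²=2/99 [(4 1 5; -1 1 0)], sign=-1
B: triangle coeff Δ(4,1,5) = 1/495; Σ_t [0,0]: t=0:+1/720 = 1/720; (3j)²=8/165 [(4 1 5; -1 0 1)], sign=+1
I_A²/I_B² = (2/99)/(8/165) = 5/12

5/12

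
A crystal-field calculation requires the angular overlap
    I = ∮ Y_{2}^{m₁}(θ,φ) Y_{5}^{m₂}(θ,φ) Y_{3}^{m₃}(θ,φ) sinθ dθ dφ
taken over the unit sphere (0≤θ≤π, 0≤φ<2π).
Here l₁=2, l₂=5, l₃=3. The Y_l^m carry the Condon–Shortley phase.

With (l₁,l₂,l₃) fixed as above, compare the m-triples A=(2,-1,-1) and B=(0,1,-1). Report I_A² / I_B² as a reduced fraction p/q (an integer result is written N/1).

1/6

Shared (l₁,l₂,l₃)=(2,5,3): N and (l;000)² cancel in I_A²/I_B².
A: Δ = 4!·0!·6!/11! = 1/2310; Racah Σ t=0..0: t=0:+1/1152 = 1/1152; ⇒ 3j(2 5 3; 2 -1 -1)² = 1/154, sgn +1
B: Δ = 4!·0!·6!/11! = 1/2310; Racah Σ t=2..2: t=2:+1/192 = 1/192; ⇒ 3j(2 5 3; 0 1 -1)² = 3/77, sgn +1
I_A²/I_B² = (1/154)/(3/77) = 1/6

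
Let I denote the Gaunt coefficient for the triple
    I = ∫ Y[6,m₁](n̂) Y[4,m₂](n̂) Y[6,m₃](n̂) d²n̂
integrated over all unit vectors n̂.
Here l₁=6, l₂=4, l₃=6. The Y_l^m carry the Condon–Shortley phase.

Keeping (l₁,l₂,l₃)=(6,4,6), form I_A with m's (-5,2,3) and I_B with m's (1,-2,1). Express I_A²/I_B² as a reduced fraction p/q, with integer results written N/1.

297/245

l's match ⇒ only the (l;m) 3-j factors differ between A and B.
A: triangle coeff Δ(6,4,6) = 1/15315300; Σ_t [3,4]: t=3:−1/1451520 t=4:+1/483840 = 1/725760; (3j)²=24/1547 [(6 4 6; -5 2 3)], sign=-1
B: triangle coeff Δ(6,4,6) = 1/15315300; Σ_t [0,2]: t=0:+1/69120 t=1:−1/20736 t=2:+1/69120 = -1/51840; (3j)²=280/21879 [(6 4 6; 1 -2 1)], sign=+1
I_A²/I_B² = (24/1547)/(280/21879) = 297/245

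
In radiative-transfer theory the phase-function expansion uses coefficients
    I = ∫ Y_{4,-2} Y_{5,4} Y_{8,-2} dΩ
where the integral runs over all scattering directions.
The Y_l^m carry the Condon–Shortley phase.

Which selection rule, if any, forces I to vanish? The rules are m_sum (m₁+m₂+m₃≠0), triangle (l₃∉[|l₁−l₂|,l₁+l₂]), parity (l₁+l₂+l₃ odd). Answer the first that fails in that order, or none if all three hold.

m₁+m₂+m₃ = -2 + 4 − 2 = 0  ✓
triangle: |4−5|=1 ≤ l₃=8 ≤ 4+5=9  ✓
parity: l₁+l₂+l₃ = 17 is odd  ✗

parity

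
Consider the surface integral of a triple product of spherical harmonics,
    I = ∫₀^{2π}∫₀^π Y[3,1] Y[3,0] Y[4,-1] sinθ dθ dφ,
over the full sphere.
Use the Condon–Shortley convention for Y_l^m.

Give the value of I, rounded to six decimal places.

-0.099323

m-sum 0 ✓  L=10 even ✓  0≤4≤6 ✓
Π(2lᵢ+1) = 7×7×9 = 441
triangle coeff Δ(3,3,4) = 1/34650
Σ_t [0,2]: t=0:+1/72 t=1:−1/16 t=2:+1/72 = -5/144
(3j)²=2/77 [(3 3 4; 0 0 0)], sign=-1
Σ_t [0,2]: t=0:+1/48 t=1:−1/24 t=2:+1/288 = -5/288
(3j)²=5/462 [(3 3 4; 1 0 -1)], sign=+1
⇒ 4πI² = 15/121
I = (-1)√(15/121/(4π)) = -0.09932258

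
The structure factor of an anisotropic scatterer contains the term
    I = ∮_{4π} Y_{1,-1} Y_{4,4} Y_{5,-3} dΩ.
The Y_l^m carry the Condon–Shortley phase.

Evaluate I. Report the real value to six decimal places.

-0.049106

Checks pass: Σm=0; 10 even; l₃=5∈[3,5].
(2·1+1)(2·4+1)(2·5+1) = 297
Δ: 0! 2! 8! / 11! → 1/495
sum: t=0:+1/576 = 1/576
3j²(1 4 5; 0 0 0) = Δ·Π!·Σ² = 5/99  (sign -1)
sum: t=0:+1/80640 = 1/80640
3j²(1 4 5; -1 4 -3) = Δ·Π!·Σ² = 1/495  (sign +1)
combine: 4πI² = 297·5/99·1/495 = 1/33
take √, sign -1: I = -0.04910640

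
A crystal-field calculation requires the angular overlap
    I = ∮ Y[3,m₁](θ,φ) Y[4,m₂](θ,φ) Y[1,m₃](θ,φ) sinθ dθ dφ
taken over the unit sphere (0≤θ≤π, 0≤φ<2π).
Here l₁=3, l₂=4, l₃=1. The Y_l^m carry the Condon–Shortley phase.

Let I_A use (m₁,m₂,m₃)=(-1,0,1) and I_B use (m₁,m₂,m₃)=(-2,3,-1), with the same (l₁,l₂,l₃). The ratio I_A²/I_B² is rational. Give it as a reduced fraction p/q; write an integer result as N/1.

Same 3,4,1: normalisation and zero-m 3j drop out of the ratio.
A: Δ: 6! 0! 2! / 9! → 1/252; sum: t=4:+1/96 = 1/96; 3j²(3 4 1; -1 0 1) = Δ·Π!·Σ² = 1/42  (sign +1)
B: Δ: 6! 0! 2! / 9! → 1/252; sum: t=5:−1/240 = -1/240; 3j²(3 4 1; -2 3 -1) = Δ·Π!·Σ² = 1/12  (sign -1)
I_A²/I_B² = (1/42)/(1/12) = 2/7

2/7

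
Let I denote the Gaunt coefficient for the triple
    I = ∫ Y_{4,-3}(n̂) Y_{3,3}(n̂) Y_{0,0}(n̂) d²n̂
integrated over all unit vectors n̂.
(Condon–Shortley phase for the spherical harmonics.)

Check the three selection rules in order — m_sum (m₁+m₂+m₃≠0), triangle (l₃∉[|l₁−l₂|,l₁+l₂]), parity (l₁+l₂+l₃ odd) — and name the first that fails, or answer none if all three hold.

Σmᵢ = 0  ✓
l₃∈[|l₁−l₂|,l₁+l₂]=[1,7], have l₃=0  ✗
Σlᵢ = 7 ⇒ odd

triangle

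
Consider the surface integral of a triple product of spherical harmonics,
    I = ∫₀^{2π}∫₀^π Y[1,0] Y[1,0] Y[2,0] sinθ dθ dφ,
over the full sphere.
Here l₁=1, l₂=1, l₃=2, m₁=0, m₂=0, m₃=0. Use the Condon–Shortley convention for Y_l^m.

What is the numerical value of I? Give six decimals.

0.252313

m-sum 0 ✓  L=4 even ✓  0≤2≤2 ✓
Π(2lᵢ+1) = 3×3×5 = 45
triangle coeff Δ(1,1,2) = 1/30
Σ_t [0,0]: t=0:+1/1 = 1/1
(3j)²=2/15 [(1 1 2; 0 0 0)], sign=+1
(m-triple is (0,0,0) — same symbol as above.)
⇒ 4πI² = 4/5
I = (+1)√(4/5/(4π)) = 0.25231325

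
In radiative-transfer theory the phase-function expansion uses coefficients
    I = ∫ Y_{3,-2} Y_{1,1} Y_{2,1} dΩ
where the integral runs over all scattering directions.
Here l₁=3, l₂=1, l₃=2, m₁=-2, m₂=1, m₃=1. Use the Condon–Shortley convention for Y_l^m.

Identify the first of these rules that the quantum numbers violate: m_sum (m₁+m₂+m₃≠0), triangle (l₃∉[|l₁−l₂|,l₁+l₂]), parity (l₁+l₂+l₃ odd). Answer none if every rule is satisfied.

none

m₁+m₂+m₃ = -2 + 1 + 1 = 0  ✓
triangle: |3−1|=2 ≤ l₃=2 ≤ 3+1=4  ✓
parity: l₁+l₂+l₃ = 6 is even  ✓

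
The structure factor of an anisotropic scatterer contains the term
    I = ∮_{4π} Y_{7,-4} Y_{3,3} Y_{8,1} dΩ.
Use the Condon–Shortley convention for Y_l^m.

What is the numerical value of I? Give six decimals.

0.096463

Rules hold: Σm=0, L=18 even, 4≤8≤10.
N = 15·7·17 = 1785
Δ = 2!·12!·4!/19! = 1/5290740
Racah Σ t=0..2: t=0:+1/7257600 t=1:−1/2073600 t=2:+1/7257600 = -1/4838400
⇒ 3j(7 3 8; 0 0 0)² = 252/20995, sgn -1
Racah Σ t=2..2: t=2:+1/104509440 = 1/104509440
⇒ 3j(7 3 8; -4 3 1)² = 275/50388, sgn -1
4πI² = N·(3j₀)²·(3jₘ)² = 121275/1037153
I = +1·√(0.116931/4π) = 0.09646267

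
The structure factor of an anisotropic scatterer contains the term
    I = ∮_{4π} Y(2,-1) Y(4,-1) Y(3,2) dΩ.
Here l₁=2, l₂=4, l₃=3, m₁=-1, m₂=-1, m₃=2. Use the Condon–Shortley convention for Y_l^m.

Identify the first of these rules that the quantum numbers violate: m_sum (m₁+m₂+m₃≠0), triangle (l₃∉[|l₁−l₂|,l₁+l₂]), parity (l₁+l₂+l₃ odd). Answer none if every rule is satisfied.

parity

m₁+m₂+m₃ = -1 − 1 + 2 = 0  ✓
triangle: |2−4|=2 ≤ l₃=3 ≤ 2+4=6  ✓
parity: l₁+l₂+l₃ = 9 is odd  ✗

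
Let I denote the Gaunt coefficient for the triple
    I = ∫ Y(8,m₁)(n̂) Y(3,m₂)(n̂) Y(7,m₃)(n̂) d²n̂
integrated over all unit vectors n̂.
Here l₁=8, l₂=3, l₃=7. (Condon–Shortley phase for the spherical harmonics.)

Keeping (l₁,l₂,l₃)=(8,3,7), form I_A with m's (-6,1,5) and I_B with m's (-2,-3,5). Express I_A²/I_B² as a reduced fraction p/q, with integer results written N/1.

Same 8,3,7: normalisation and zero-m 3j drop out of the ratio.
A: Δ: 4! 12! 2! / 19! → 1/5290740; sum: t=2:+1/3832012800 t=3:−1/239500800 t=4:+1/348364800 = -1/958003200; 3j²(8 3 7; -6 1 5) = Δ·Π!·Σ² = 8/4845  (sign -1)
B: Δ: 4! 12! 2! / 19! → 1/5290740; sum: t=0:+1/348364800 = 1/348364800; 3j²(8 3 7; -2 -3 5) = Δ·Π!·Σ² = 165/58786  (sign +1)
I_A²/I_B² = (8/4845)/(165/58786) = 1456/2475

1456/2475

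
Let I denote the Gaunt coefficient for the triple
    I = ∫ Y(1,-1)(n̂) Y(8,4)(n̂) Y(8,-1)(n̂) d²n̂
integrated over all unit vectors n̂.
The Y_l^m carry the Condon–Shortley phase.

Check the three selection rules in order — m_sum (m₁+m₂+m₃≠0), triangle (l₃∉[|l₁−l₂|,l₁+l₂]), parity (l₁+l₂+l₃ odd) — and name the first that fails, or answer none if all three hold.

m_sum

azimuthal sum: -1 + 4 − 1 = 2  ✗
7 ≤ 8 ≤ 9 (triangle on l)
L = 1 + 8 + 8 = 17 (odd)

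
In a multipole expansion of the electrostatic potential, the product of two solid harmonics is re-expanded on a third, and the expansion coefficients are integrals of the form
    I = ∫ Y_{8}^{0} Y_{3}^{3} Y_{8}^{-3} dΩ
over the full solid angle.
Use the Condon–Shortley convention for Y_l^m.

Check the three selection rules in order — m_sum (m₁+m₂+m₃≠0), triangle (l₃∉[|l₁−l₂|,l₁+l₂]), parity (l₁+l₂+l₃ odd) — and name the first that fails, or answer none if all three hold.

m₁+m₂+m₃ = 0 + 3 − 3 = 0  ✓
triangle: |8−3|=5 ≤ l₃=8 ≤ 8+3=11  ✓
parity: l₁+l₂+l₃ = 19 is odd  ✗

parity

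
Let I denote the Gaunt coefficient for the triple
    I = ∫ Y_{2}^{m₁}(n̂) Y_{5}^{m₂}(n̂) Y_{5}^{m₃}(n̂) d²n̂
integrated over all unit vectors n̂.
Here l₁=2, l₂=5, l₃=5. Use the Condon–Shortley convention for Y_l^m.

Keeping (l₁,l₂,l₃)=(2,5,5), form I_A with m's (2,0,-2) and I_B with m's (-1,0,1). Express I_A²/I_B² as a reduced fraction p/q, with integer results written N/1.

28/1

Shared (l₁,l₂,l₃)=(2,5,5): N and (l;000)² cancel in I_A²/I_B².
A: Δ = 2!·2!·8!/13! = 1/38610; Racah Σ t=0..0: t=0:+1/2880 = 1/2880; ⇒ 3j(2 5 5; 2 0 -2)² = 14/429, sgn -1
B: Δ = 2!·2!·8!/13! = 1/38610; Racah Σ t=1..2: t=1:−1/1152 t=2:+1/1440 = -1/5760; ⇒ 3j(2 5 5; -1 0 1)² = 1/858, sgn -1
I_A²/I_B² = (14/429)/(1/858) = 28/1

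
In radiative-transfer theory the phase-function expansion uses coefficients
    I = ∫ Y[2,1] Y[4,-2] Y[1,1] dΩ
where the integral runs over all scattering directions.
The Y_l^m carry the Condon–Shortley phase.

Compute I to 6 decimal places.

0.000000

triangle: need 2≤l₃≤6, have 1; I=0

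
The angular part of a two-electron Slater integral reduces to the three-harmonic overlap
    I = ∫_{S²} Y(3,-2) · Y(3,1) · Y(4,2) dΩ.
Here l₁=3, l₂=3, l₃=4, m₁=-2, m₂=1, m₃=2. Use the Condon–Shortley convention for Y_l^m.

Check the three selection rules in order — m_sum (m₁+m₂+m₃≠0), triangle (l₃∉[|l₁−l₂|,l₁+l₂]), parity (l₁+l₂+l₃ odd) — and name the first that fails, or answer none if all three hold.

m_sum

m₁+m₂+m₃ = -2 + 1 + 2 = 1  ✗
triangle: |3−3|=0 ≤ l₃=4 ≤ 3+3=6
parity: l₁+l₂+l₃ = 10 is even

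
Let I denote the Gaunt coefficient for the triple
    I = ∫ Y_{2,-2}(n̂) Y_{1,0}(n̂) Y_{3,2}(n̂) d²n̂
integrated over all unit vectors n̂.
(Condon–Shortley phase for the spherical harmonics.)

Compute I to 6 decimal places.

0.184674

Rules hold: Σm=0, L=6 even, 1≤3≤3.
N = 5·3·7 = 105
Δ = 0!·4!·2!/7! = 1/105
Racah Σ t=0..0: t=0:+1/4 = 1/4
⇒ 3j(2 1 3; 0 0 0)² = 3/35, sgn -1
Racah Σ t=0..0: t=0:+1/24 = 1/24
⇒ 3j(2 1 3; -2 0 2)² = 1/21, sgn -1
4πI² = N·(3j₀)²·(3jₘ)² = 3/7
I = +1·√(0.428571/4π) = 0.18467439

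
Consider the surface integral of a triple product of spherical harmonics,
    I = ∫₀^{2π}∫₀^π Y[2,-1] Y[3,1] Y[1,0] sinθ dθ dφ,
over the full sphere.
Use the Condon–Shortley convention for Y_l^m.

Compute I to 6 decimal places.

Checks pass: Σm=0; 6 even; l₃=1∈[1,5].
(2·2+1)(2·3+1)(2·1+1) = 105
Δ: 4! 0! 2! / 7! → 1/105
sum: t=2:+1/4 = 1/4
3j²(2 3 1; 0 0 0) = Δ·Π!·Σ² = 3/35  (sign -1)
sum: t=3:−1/6 = -1/6
3j²(2 3 1; -1 1 0) = Δ·Π!·Σ² = 8/105  (sign +1)
combine: 4πI² = 105·3/35·8/105 = 24/35
take √, sign -1: I = -0.23359668

-0.233597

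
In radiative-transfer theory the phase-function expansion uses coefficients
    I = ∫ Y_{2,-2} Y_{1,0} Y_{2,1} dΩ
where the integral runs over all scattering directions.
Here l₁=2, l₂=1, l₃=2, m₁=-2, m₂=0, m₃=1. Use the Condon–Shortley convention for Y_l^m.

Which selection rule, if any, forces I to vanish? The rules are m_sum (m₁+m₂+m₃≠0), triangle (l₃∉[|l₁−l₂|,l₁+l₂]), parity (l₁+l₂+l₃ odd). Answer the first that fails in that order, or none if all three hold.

m_sum

m₁+m₂+m₃ = -2 + 0 + 1 = -1  ✗
triangle: |2−1|=1 ≤ l₃=2 ≤ 2+1=3
parity: l₁+l₂+l₃ = 5 is odd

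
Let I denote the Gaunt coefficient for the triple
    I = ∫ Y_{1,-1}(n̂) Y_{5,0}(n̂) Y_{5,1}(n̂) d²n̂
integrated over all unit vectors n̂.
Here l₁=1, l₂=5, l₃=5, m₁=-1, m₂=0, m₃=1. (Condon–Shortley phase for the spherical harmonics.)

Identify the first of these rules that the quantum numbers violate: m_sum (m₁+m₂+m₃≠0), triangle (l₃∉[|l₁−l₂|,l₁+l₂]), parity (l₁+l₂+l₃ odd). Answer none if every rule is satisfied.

parity

azimuthal sum: -1 + 0 + 1 = 0  ✓
4 ≤ 5 ≤ 6 (triangle on l)  ✓
L = 1 + 5 + 5 = 11 (odd)  ✗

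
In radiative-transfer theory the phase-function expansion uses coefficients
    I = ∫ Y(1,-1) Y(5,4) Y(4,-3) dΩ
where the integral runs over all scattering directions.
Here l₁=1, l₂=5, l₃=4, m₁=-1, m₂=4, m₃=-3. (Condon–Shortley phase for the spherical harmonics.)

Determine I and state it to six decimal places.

Rules hold: Σm=0, L=10 even, 4≤4≤6.
N = 3·11·9 = 297
Δ = 2!·0!·8!/11! = 1/495
Racah Σ t=1..1: t=1:−1/576 = -1/576
⇒ 3j(1 5 4; 0 0 0)² = 5/99, sgn -1
Racah Σ t=2..2: t=2:+1/10080 = 1/10080
⇒ 3j(1 5 4; -1 4 -3)² = 4/55, sgn -1
4πI² = N·(3j₀)²·(3jₘ)² = 12/11
I = +1·√(1.09091/4π) = 0.29463840

0.294638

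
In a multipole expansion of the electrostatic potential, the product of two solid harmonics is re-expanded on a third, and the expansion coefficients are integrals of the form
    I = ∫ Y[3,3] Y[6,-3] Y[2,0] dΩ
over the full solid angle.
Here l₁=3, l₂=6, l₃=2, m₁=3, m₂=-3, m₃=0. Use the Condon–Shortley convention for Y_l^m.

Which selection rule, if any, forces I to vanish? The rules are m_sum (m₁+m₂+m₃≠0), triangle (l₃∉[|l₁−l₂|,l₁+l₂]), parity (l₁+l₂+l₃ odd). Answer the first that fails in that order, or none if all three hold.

azimuthal sum: 3 − 3 + 0 = 0  ✓
3 ≤ 2 ≤ 9 (triangle on l)  ✗
L = 3 + 6 + 2 = 11 (odd)

triangle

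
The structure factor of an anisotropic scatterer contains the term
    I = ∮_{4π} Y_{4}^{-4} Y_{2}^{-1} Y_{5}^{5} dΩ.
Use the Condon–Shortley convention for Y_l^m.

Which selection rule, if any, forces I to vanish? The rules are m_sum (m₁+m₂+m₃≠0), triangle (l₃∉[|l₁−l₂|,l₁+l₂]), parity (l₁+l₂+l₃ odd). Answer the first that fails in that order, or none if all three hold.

Σmᵢ = 0  ✓
l₃∈[|l₁−l₂|,l₁+l₂]=[2,6], have l₃=5  ✓
Σlᵢ = 11 ⇒ odd  ✗

parity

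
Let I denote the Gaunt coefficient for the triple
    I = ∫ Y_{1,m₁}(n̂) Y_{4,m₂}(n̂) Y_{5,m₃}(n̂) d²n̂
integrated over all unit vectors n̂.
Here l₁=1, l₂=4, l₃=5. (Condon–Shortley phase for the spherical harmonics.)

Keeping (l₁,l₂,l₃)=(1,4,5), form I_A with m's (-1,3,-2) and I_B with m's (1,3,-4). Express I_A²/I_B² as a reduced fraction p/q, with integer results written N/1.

Same 1,4,5: normalisation and zero-m 3j drop out of the ratio.
A: Δ: 0! 2! 8! / 11! → 1/495; sum: t=0:+1/10080 = 1/10080; 3j²(1 4 5; -1 3 -2) = Δ·Π!·Σ² = 1/165  (sign -1)
B: Δ: 0! 2! 8! / 11! → 1/495; sum: t=0:+1/10080 = 1/10080; 3j²(1 4 5; 1 3 -4) = Δ·Π!·Σ² = 4/55  (sign -1)
I_A²/I_B² = (1/165)/(4/55) = 1/12

1/12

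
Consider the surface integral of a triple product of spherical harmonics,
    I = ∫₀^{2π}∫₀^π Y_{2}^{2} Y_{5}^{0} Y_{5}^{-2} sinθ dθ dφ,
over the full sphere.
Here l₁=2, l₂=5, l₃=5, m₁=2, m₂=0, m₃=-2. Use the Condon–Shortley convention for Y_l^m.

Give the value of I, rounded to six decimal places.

-0.191372

m-sum 0 ✓  L=12 even ✓  3≤5≤7 ✓
Π(2lᵢ+1) = 5×11×11 = 605
triangle coeff Δ(2,5,5) = 1/38610
Σ_t [0,2]: t=0:+1/2880 t=1:−1/576 t=2:+1/2880 = -1/960
(3j)²=10/429 [(2 5 5; 0 0 0)], sign=+1
Σ_t [0,0]: t=0:+1/2880 = 1/2880
(3j)²=14/429 [(2 5 5; 2 0 -2)], sign=-1
⇒ 4πI² = 700/1521
I = (-1)√(700/1521/(4π)) = -0.19137248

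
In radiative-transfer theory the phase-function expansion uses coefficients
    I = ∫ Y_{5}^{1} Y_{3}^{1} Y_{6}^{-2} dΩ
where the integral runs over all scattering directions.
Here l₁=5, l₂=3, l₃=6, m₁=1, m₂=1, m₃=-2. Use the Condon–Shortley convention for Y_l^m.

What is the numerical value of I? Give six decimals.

Checks pass: Σm=0; 14 even; l₃=6∈[2,8].
(2·5+1)(2·3+1)(2·6+1) = 1001
Δ: 2! 8! 4! / 15! → 1/675675
sum: t=0:+1/8640 t=1:−1/2304 t=2:+1/8640 = -7/34560
3j²(5 3 6; 0 0 0) = Δ·Π!·Σ² = 7/429  (sign -1)
sum: t=0:+1/27648 t=1:−1/4320 t=2:+1/11520 = -1/9216
3j²(5 3 6; 1 1 -2) = Δ·Π!·Σ² = 2/143  (sign -1)
combine: 4πI² = 1001·7/429·2/143 = 98/429
take √, sign +1: I = 0.13482780

0.134828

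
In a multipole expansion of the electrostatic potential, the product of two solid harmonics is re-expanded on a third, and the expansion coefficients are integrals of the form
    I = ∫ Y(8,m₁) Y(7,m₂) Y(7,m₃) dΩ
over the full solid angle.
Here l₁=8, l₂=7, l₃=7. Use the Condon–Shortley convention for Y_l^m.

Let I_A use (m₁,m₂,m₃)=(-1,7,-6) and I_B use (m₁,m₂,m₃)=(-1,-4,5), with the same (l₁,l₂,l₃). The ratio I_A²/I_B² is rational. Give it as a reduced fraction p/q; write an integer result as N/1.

Shared (l₁,l₂,l₃)=(8,7,7): N and (l;000)² cancel in I_A²/I_B².
A: Δ = 8!·8!·6!/23! = 1/22086194130; Racah Σ t=8..8: t=8:+1/146313216000 = 1/146313216000; ⇒ 3j(8 7 7; -1 7 -6)² = 78/37145, sgn -1
B: Δ = 8!·8!·6!/23! = 1/22086194130; Racah Σ t=1..3: t=1:−1/9754214400 t=2:+1/870912000 t=3:−1/746496000 = -43/146313216000; ⇒ 3j(8 7 7; -1 -4 5)² = 5547/3380195, sgn -1
I_A²/I_B² = (78/37145)/(5547/3380195) = 2366/1849

2366/1849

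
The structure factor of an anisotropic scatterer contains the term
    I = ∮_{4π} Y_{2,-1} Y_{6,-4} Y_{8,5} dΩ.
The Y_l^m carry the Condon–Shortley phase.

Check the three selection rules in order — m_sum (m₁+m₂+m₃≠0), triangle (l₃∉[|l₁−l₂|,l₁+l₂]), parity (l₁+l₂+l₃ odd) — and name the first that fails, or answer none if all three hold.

m₁+m₂+m₃ = -1 − 4 + 5 = 0  ✓
triangle: |2−6|=4 ≤ l₃=8 ≤ 2+6=8  ✓
parity: l₁+l₂+l₃ = 16 is even  ✓

none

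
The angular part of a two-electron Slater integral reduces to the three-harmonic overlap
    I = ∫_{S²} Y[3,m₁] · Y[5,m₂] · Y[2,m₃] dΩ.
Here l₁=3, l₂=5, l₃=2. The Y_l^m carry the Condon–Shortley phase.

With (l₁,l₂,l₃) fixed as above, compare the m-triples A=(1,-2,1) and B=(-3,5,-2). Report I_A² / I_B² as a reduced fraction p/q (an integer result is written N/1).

1/2

l's match ⇒ only the (l;m) 3-j factors differ between A and B.
A: triangle coeff Δ(3,5,2) = 1/2310; Σ_t [2,2]: t=2:+1/288 = 1/288; (3j)²=1/22 [(3 5 2; 1 -2 1)], sign=-1
B: triangle coeff Δ(3,5,2) = 1/2310; Σ_t [6,6]: t=6:+1/17280 = 1/17280; (3j)²=1/11 [(3 5 2; -3 5 -2)], sign=+1
I_A²/I_B² = (1/22)/(1/11) = 1/2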